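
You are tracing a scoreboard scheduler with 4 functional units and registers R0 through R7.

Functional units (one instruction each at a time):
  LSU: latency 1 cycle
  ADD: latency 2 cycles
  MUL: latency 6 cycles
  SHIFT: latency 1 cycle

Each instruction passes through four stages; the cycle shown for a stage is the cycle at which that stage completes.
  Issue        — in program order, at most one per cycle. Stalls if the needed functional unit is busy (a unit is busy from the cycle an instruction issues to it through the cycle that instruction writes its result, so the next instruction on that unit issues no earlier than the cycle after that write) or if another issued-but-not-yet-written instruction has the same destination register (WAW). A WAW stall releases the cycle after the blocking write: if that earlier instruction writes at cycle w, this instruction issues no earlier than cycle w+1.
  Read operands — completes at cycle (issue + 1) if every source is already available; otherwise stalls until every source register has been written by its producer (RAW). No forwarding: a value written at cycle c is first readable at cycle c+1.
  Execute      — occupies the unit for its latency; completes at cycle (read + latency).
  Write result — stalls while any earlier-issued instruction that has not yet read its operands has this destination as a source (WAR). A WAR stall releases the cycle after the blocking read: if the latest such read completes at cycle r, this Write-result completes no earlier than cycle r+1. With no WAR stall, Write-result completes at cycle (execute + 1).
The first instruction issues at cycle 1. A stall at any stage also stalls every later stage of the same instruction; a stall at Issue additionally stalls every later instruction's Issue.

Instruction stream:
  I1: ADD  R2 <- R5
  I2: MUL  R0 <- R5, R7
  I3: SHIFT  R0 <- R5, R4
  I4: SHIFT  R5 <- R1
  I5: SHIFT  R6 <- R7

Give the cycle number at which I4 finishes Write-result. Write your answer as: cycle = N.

cycle = 18

c1: I1 issues→ADD
c2: I1 reads | I2 issues→MUL
c3: I2 reads
c4: I1 exec-done
c5: I1 writes R2
c9: I2 exec-done
c10: I2 writes R0
c11: I3 issues→SHIFT
c12: I3 reads
c13: I3 exec-done
c14: I3 writes R0
c15: I4 issues→SHIFT
c16: I4 reads
c17: I4 exec-done
c18: I4 writes R5
c19: I5 issues→SHIFT
c20: I5 reads
c21: I5 exec-done
c22: I5 writes R6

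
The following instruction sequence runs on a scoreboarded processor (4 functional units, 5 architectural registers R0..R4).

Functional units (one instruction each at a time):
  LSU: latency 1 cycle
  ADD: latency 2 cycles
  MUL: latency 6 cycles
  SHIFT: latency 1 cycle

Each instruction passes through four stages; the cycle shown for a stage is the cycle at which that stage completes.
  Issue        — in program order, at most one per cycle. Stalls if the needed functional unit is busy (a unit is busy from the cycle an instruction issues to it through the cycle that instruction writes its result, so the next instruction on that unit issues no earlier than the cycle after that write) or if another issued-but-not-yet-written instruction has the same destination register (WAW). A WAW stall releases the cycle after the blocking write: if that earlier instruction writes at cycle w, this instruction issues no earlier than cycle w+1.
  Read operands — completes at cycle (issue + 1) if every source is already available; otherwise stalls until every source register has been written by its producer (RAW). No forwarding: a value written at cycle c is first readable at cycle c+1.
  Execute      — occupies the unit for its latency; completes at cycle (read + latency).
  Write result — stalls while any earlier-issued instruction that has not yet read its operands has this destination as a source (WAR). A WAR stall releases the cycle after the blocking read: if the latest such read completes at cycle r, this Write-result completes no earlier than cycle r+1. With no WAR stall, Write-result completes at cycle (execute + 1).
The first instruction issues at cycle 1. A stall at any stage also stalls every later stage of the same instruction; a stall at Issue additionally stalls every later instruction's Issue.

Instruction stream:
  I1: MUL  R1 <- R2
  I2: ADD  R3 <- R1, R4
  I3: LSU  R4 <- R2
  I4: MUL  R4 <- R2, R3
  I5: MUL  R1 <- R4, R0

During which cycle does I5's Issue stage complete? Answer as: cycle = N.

cycle = 22

t=1  I1 dispatched to MUL
t=2  I1 operands ready | I2 dispatched to ADD
t=3  I3 dispatched to LSU
t=4  I3 operands ready
t=5  I3 complete
t=8  I1 complete
t=9  R1←I1
t=10  I2 operands ready
t=11  R4←I3
t=12  I2 complete | I4 dispatched to MUL
t=13  R3←I2
t=14  I4 operands ready
t=20  I4 complete
t=21  R4←I4
t=22  I5 dispatched to MUL
t=23  I5 operands ready
t=29  I5 complete
t=30  R1←I5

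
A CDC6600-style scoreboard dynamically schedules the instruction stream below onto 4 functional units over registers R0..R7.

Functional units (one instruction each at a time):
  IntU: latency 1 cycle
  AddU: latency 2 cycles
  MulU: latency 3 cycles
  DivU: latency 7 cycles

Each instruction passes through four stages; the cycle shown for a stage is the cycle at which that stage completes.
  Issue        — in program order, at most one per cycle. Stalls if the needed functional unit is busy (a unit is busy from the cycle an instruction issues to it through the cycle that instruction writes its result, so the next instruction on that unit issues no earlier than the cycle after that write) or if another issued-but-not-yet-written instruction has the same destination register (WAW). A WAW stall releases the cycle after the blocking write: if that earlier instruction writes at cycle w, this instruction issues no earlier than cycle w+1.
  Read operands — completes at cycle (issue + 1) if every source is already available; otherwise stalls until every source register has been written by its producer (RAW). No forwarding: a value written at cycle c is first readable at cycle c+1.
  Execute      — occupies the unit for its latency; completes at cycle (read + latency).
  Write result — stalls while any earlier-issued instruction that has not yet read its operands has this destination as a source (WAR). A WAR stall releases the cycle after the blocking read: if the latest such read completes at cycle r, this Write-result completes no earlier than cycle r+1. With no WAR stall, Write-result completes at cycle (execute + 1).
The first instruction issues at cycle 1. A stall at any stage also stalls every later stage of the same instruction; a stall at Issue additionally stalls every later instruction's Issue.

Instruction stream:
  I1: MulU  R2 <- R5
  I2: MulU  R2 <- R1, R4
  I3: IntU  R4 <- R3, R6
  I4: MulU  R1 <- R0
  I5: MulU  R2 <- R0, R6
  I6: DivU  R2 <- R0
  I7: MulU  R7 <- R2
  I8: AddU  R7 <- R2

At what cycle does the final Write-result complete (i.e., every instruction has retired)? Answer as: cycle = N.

  I1 | 1 | 2 | 5 | 6
  I2 | 7 | 8 | 11 | 12   struct: MulU busy until I1 writes@6
  I3 | 8 | 9 | 10 | 11
  I4 | 13 | 14 | 17 | 18   struct: MulU busy until I2 writes@12
  I5 | 19 | 20 | 23 | 24   struct: MulU busy until I4 writes@18
  I6 | 25 | 26 | 33 | 34   WAW R2: wait I5 write@24
  I7 | 26 | 35 | 38 | 39   RAW R2: wait I6 write@34
  I8 | 40 | 41 | 43 | 44   WAW R7: wait I7 write@39

cycle = 44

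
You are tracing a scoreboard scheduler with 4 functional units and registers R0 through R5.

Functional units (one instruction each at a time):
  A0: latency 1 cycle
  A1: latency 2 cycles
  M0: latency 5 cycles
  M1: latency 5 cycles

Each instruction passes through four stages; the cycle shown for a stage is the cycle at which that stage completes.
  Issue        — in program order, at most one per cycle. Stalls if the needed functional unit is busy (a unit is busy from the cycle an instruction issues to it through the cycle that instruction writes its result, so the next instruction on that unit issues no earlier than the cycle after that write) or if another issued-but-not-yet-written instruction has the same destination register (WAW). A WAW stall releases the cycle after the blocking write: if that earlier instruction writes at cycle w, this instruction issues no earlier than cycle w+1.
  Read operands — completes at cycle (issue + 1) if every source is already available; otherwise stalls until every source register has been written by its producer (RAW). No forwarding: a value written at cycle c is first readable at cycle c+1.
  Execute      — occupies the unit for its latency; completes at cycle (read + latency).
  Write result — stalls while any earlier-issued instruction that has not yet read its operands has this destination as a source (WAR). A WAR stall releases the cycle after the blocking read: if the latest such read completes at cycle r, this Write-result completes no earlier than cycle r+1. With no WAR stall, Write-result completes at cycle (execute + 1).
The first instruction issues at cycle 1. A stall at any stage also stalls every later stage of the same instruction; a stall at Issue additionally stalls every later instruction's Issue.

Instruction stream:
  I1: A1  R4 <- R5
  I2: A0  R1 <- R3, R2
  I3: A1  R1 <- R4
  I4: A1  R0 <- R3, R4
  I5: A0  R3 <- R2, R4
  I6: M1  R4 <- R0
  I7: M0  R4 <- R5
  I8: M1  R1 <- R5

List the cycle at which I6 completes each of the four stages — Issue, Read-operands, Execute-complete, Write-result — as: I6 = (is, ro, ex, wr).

[I1] 1/2/4/5
[I2] 2/3/4/5
[I3] 6/7/9/10  (WAW R1: wait I2 write@5)
[I4] 11/12/14/15  (struct: A1 busy until I3 writes@10)
[I5] 12/13/14/15
[I6] 13/16/21/22  (RAW R0: wait I4 write@15)
[I7] 23/24/29/30  (WAW R4: wait I6 write@22)
[I8] 24/25/30/31

I6 = (13, 16, 21, 22)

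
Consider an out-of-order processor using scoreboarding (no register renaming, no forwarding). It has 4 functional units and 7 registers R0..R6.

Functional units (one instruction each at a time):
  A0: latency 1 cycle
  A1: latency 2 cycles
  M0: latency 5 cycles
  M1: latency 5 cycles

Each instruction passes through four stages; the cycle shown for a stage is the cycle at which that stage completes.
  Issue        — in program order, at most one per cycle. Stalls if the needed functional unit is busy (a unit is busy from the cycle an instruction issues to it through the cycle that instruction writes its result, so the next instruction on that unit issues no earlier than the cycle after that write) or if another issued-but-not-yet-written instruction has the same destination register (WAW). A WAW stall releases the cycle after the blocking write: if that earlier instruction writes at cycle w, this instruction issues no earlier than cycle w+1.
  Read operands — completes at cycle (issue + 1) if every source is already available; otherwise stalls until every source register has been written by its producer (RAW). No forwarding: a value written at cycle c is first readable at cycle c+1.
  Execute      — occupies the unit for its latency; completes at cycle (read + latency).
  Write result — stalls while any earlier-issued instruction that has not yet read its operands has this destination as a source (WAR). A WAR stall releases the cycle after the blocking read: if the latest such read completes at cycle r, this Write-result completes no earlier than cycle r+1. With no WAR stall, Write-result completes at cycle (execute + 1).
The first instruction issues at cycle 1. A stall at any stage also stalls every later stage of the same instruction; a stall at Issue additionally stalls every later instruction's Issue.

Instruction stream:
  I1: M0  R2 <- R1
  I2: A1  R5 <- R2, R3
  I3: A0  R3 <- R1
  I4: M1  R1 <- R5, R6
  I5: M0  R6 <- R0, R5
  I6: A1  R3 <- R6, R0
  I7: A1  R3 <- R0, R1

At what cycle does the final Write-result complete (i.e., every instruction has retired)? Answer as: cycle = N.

cycle = 28

I1  is:1  ro:2  ex:7  wr:8
I2  is:2  ro:9  ex:11  wr:12  — RAW R2: wait I1 write@8
I3  is:3  ro:4  ex:5  wr:10  — WAR R3: wait I2 read@9
I4  is:4  ro:13  ex:18  wr:19  — RAW R5: wait I2 write@12
I5  is:9  ro:13  ex:18  wr:19  — struct: M0 busy until I1 writes@8, RAW R5: wait I2 write@12
I6  is:13  ro:20  ex:22  wr:23  — struct: A1 busy until I2 writes@12, RAW R6: wait I5 write@19
I7  is:24  ro:25  ex:27  wr:28  — struct: A1 busy until I6 writes@23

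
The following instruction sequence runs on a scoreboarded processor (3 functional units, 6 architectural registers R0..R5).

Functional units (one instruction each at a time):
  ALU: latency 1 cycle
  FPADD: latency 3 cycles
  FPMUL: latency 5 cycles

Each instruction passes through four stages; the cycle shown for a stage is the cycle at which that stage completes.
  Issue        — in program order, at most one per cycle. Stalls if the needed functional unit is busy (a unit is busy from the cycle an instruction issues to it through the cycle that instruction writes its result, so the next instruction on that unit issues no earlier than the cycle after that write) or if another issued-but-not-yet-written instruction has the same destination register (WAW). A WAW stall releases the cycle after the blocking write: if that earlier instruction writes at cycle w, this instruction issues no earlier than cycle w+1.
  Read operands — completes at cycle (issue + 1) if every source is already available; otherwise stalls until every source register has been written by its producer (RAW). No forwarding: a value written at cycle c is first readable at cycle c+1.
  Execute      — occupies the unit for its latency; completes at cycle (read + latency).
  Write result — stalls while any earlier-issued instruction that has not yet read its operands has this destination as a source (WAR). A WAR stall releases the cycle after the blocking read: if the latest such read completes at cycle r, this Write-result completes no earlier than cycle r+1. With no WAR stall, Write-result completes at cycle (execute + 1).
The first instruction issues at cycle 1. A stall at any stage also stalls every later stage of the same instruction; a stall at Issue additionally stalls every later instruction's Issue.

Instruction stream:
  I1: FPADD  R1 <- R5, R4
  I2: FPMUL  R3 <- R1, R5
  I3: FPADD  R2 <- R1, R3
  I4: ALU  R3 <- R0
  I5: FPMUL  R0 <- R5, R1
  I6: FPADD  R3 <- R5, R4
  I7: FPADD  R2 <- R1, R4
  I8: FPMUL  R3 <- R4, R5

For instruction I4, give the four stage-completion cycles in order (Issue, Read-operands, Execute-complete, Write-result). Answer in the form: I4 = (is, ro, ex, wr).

I1 -> (1, 2, 5, 6)
I2 -> (2, 7, 12, 13)  // RAW R1: wait I1 write@6
I3 -> (7, 14, 17, 18)  // struct: FPADD busy until I1 writes@6, RAW R3: wait I2 write@13
I4 -> (14, 15, 16, 17)  // WAW R3: wait I2 write@13
I5 -> (15, 16, 21, 22)
I6 -> (19, 20, 23, 24)  // struct: FPADD busy until I3 writes@18
I7 -> (25, 26, 29, 30)  // struct: FPADD busy until I6 writes@24
I8 -> (26, 27, 32, 33)

I4 = (14, 15, 16, 17)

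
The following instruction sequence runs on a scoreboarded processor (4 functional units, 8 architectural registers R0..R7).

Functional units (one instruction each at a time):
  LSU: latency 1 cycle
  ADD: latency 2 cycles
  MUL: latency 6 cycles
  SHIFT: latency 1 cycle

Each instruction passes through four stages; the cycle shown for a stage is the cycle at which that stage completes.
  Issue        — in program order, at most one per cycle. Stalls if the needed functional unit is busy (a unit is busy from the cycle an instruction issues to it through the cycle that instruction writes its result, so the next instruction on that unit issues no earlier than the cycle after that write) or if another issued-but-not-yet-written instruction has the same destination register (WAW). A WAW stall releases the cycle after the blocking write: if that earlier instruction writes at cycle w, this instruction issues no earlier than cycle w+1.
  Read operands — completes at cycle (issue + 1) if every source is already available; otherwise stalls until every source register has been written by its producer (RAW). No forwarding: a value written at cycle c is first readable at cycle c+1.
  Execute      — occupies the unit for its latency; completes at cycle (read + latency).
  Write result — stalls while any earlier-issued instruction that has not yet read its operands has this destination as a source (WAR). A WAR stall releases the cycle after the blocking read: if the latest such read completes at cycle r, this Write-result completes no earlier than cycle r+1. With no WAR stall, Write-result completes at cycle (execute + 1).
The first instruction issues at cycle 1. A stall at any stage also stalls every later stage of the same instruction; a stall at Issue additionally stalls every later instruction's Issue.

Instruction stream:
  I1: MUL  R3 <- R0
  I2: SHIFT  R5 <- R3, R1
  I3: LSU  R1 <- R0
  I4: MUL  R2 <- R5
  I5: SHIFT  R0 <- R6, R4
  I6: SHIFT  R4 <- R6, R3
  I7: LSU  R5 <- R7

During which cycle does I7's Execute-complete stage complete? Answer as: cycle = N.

cycle = 20

c1: I1 issues→MUL
c2: I1 reads; I2 issues→SHIFT
c3: I3 issues→LSU
c4: I3 reads
c5: I3 exec-done
c8: I1 exec-done
c9: I1 writes R3
c10: I2 reads; I4 issues→MUL
c11: I2 exec-done; I3 writes R1
c12: I2 writes R5
c13: I4 reads; I5 issues→SHIFT
c14: I5 reads
c15: I5 exec-done
c16: I5 writes R0
c17: I6 issues→SHIFT
c18: I6 reads; I7 issues→LSU
c19: I4 exec-done; I6 exec-done; I7 reads
c20: I4 writes R2; I6 writes R4; I7 exec-done
c21: I7 writes R5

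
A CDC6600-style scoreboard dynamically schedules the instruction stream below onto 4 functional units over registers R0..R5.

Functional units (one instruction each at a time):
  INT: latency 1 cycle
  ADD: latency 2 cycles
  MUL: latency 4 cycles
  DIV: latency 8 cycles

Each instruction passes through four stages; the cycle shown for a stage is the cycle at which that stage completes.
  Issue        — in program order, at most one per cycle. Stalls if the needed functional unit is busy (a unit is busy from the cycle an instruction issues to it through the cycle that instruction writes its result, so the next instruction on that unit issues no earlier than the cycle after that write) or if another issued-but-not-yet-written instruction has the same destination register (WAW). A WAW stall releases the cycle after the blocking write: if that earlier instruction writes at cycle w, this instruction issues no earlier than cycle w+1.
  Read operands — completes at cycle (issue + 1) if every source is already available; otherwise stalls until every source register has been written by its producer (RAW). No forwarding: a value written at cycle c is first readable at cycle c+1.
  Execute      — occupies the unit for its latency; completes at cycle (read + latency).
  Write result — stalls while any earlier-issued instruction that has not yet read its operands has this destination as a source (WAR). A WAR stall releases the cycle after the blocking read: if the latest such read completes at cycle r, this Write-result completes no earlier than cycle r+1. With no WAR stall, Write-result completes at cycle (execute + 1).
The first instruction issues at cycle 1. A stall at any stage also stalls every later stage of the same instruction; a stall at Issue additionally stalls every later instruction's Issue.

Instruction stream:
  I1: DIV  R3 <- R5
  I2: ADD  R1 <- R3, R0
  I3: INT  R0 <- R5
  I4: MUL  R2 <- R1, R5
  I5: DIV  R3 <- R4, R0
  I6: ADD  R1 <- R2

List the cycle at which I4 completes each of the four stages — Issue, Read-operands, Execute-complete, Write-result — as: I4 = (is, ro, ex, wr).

[1] issue I1 (DIV)
[2] I1 read-ops, issue I2 (ADD)
[3] issue I3 (INT)
[4] I3 read-ops, issue I4 (MUL)
[5] I3 finished on INT
[10] I1 finished on DIV
[11] I1→R3
[12] I2 read-ops, issue I5 (DIV)
[13] I3→R0
[14] I2 finished on ADD, I5 read-ops
[15] I2→R1
[16] I4 read-ops, issue I6 (ADD)
[20] I4 finished on MUL
[21] I4→R2
[22] I5 finished on DIV, I6 read-ops
[23] I5→R3
[24] I6 finished on ADD
[25] I6→R1

I4 = (4, 16, 20, 21)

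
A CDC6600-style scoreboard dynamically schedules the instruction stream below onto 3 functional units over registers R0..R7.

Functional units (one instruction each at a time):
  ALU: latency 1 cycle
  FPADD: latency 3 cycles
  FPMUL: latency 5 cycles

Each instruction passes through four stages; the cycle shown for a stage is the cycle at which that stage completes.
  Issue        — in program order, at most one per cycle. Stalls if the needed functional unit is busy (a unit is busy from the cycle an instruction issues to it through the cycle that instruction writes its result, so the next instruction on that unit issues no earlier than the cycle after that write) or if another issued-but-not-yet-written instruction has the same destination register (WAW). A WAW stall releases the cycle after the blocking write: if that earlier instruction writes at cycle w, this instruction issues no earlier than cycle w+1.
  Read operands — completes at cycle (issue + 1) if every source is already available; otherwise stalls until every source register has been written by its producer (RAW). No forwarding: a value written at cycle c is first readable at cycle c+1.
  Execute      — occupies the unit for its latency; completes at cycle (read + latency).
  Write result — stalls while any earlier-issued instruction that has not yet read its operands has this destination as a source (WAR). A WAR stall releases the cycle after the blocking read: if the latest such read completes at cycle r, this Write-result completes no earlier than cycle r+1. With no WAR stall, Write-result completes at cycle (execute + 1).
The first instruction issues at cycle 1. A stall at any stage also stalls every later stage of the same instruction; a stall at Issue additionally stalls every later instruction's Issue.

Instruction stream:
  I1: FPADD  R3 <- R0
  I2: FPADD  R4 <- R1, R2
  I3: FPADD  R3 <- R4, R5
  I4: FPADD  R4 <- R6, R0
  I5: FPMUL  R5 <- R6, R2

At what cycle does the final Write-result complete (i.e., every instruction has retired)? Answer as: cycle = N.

cycle = 27

c1: I1 issues→FPADD
c2: I1 reads
c5: I1 exec-done
c6: I1 writes R3
c7: I2 issues→FPADD
c8: I2 reads
c11: I2 exec-done
c12: I2 writes R4
c13: I3 issues→FPADD
c14: I3 reads
c17: I3 exec-done
c18: I3 writes R3
c19: I4 issues→FPADD
c20: I4 reads, I5 issues→FPMUL
c21: I5 reads
c23: I4 exec-done
c24: I4 writes R4
c26: I5 exec-done
c27: I5 writes R5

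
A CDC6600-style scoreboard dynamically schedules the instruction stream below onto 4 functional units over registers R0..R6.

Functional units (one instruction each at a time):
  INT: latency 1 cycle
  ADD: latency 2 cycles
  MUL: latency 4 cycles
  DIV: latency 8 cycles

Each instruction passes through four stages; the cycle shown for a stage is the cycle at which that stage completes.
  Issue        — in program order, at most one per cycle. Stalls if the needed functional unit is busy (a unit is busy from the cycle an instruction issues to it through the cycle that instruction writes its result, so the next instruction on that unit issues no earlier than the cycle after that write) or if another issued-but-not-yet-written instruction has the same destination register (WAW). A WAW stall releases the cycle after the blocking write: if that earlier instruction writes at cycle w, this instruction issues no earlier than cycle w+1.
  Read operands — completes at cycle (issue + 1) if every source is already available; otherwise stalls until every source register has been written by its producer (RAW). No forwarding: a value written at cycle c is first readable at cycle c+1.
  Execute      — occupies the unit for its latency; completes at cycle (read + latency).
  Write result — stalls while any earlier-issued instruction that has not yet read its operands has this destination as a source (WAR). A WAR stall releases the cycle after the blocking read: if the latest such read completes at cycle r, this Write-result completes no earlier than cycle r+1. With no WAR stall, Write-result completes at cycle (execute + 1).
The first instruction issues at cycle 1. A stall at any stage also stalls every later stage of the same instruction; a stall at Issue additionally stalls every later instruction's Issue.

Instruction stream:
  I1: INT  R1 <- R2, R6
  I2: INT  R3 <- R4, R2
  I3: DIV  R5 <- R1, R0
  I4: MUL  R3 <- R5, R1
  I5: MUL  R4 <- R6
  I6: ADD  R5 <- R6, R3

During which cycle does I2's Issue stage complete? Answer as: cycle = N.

cycle = 5

1) issue 1, read 2, done 3, write 4
2) issue 5, read 6, done 7, write 8  <struct: INT busy until I1 writes@4>
3) issue 6, read 7, done 15, write 16
4) issue 9, read 17, done 21, write 22  <WAW R3: wait I2 write@8 / RAW R5: wait I3 write@16>
5) issue 23, read 24, done 28, write 29  <struct: MUL busy until I4 writes@22>
6) issue 24, read 25, done 27, write 28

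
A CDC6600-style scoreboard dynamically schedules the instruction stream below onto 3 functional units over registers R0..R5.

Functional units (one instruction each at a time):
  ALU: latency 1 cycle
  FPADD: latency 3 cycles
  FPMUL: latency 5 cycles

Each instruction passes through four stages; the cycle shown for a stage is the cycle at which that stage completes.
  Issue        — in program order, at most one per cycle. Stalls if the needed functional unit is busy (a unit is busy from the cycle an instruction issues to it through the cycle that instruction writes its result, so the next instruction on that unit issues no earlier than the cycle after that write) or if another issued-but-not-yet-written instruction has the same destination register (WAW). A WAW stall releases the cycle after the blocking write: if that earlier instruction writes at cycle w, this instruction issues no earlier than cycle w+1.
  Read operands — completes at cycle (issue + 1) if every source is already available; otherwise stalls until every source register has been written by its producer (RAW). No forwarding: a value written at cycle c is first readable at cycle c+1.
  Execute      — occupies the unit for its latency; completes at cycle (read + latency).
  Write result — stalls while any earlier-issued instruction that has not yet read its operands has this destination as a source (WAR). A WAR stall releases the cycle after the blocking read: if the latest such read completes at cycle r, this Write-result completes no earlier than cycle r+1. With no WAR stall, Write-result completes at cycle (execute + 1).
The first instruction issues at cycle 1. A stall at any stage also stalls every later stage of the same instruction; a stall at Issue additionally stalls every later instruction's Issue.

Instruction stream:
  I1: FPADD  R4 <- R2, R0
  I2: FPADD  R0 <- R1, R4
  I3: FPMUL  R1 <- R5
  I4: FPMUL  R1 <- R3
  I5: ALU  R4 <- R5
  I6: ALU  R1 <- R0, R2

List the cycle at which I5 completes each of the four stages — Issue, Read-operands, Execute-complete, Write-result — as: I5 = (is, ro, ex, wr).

I5 = (17, 18, 19, 20)

t=1  I1 dispatched to FPADD
t=2  I1 operands ready
t=5  I1 complete
t=6  R4←I1
t=7  I2 dispatched to FPADD
t=8  I2 operands ready · I3 dispatched to FPMUL
t=9  I3 operands ready
t=11  I2 complete
t=12  R0←I2
t=14  I3 complete
t=15  R1←I3
t=16  I4 dispatched to FPMUL
t=17  I4 operands ready · I5 dispatched to ALU
t=18  I5 operands ready
t=19  I5 complete
t=20  R4←I5
t=22  I4 complete
t=23  R1←I4
t=24  I6 dispatched to ALU
t=25  I6 operands ready
t=26  I6 complete
t=27  R1←I6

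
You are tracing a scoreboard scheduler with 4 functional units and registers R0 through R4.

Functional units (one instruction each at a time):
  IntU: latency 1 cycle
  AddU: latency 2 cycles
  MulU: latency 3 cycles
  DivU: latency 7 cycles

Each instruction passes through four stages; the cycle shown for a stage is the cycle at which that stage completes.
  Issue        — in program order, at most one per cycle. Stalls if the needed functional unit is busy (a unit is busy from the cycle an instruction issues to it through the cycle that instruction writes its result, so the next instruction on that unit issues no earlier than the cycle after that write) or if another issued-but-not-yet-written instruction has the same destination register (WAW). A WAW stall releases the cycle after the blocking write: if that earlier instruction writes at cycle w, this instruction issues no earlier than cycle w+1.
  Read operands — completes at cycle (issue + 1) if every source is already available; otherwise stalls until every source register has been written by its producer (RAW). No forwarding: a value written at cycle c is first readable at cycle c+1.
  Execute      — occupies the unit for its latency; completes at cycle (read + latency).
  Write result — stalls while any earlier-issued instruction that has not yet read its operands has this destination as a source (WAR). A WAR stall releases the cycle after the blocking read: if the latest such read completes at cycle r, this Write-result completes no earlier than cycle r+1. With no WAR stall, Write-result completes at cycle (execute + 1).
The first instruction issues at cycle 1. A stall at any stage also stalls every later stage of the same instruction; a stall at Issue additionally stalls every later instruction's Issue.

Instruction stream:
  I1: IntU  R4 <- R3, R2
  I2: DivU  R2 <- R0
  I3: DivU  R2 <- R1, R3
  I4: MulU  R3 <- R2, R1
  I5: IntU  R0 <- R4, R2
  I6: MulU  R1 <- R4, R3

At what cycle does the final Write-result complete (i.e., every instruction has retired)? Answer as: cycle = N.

  I1 | 1 | 2 | 3 | 4
  I2 | 2 | 3 | 10 | 11
  I3 | 12 | 13 | 20 | 21   struct: DivU busy until I2 writes@11
  I4 | 13 | 22 | 25 | 26   RAW R2: wait I3 write@21
  I5 | 14 | 22 | 23 | 24   RAW R2: wait I3 write@21
  I6 | 27 | 28 | 31 | 32   struct: MulU busy until I4 writes@26

cycle = 32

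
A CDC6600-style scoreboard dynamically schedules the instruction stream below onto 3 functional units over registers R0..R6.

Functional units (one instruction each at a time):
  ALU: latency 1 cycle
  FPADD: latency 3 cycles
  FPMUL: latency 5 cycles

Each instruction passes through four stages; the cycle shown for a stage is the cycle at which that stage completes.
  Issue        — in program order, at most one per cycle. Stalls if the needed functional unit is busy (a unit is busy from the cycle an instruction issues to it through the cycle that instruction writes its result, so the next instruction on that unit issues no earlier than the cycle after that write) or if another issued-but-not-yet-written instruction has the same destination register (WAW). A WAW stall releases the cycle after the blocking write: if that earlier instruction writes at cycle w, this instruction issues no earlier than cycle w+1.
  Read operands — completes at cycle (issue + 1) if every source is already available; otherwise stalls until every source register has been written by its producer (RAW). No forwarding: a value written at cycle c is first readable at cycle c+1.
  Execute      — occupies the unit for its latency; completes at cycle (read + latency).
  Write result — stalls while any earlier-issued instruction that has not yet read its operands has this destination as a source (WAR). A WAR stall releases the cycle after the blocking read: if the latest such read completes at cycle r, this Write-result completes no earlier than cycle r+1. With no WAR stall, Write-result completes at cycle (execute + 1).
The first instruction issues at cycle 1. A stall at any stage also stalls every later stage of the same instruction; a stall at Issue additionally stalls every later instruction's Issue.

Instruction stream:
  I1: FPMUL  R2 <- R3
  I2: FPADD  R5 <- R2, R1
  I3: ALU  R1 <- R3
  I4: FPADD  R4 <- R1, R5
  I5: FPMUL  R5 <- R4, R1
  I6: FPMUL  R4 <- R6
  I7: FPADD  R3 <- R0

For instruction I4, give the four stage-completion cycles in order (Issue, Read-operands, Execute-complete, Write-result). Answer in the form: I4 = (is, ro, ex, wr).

I4 = (14, 15, 18, 19)

I1 -> (1, 2, 7, 8)
I2 -> (2, 9, 12, 13)  // RAW R2: wait I1 write@8
I3 -> (3, 4, 5, 10)  // WAR R1: wait I2 read@9
I4 -> (14, 15, 18, 19)  // struct: FPADD busy until I2 writes@13
I5 -> (15, 20, 25, 26)  // RAW R4: wait I4 write@19
I6 -> (27, 28, 33, 34)  // struct: FPMUL busy until I5 writes@26
I7 -> (28, 29, 32, 33)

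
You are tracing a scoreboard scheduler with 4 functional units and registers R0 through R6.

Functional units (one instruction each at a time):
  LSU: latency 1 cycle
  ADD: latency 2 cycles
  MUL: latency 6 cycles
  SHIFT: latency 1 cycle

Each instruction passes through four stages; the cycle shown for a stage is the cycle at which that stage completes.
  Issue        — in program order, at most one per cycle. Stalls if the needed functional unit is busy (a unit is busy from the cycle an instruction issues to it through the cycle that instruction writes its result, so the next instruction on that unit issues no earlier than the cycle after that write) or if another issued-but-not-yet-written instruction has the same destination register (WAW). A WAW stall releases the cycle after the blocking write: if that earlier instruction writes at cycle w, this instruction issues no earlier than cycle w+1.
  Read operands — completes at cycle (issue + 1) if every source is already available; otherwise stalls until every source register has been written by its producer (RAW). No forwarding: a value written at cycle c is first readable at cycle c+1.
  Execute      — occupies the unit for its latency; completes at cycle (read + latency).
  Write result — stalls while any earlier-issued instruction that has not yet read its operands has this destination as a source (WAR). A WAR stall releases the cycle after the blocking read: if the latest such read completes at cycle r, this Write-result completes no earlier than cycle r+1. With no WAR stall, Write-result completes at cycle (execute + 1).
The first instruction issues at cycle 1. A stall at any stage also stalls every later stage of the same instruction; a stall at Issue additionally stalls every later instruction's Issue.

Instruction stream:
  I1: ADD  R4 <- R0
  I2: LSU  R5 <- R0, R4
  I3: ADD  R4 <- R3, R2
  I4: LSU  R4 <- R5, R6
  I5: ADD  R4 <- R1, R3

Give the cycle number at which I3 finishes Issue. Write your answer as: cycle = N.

cycle = 6

t=1  I1 dispatched to ADD
t=2  I1 operands ready, I2 dispatched to LSU
t=4  I1 complete
t=5  R4←I1
t=6  I2 operands ready, I3 dispatched to ADD
t=7  I2 complete, I3 operands ready
t=8  R5←I2
t=9  I3 complete
t=10  R4←I3
t=11  I4 dispatched to LSU
t=12  I4 operands ready
t=13  I4 complete
t=14  R4←I4
t=15  I5 dispatched to ADD
t=16  I5 operands ready
t=18  I5 complete
t=19  R4←I5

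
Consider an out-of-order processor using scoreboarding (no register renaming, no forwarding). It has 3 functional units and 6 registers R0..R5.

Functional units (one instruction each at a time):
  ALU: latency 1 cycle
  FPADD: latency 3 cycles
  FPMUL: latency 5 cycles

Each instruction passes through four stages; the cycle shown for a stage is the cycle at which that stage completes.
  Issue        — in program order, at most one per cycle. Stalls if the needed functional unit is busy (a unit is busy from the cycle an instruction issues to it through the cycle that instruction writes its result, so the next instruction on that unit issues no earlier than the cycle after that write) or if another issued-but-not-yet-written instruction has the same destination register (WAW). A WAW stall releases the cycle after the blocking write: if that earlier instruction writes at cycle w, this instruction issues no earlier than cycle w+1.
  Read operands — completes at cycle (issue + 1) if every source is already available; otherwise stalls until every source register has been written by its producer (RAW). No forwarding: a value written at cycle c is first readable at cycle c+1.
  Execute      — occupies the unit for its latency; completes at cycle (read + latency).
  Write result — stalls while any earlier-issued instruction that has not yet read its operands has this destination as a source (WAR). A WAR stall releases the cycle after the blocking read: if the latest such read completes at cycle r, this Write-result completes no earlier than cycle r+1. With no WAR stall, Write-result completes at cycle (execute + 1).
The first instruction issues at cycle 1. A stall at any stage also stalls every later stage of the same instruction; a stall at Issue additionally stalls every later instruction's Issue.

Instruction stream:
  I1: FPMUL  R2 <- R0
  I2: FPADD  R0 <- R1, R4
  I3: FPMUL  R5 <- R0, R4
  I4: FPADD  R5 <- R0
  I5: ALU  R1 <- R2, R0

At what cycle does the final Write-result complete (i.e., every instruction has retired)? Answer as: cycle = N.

cycle 1: I1→FPMUL
cycle 2: I1 RO, I2→FPADD
cycle 3: I2 RO
cycle 6: I2 EX
cycle 7: I1 EX, I2 WR R0
cycle 8: I1 WR R2
cycle 9: I3→FPMUL
cycle 10: I3 RO
cycle 15: I3 EX
cycle 16: I3 WR R5
cycle 17: I4→FPADD
cycle 18: I4 RO, I5→ALU
cycle 19: I5 RO
cycle 20: I5 EX
cycle 21: I4 EX, I5 WR R1
cycle 22: I4 WR R5

cycle = 22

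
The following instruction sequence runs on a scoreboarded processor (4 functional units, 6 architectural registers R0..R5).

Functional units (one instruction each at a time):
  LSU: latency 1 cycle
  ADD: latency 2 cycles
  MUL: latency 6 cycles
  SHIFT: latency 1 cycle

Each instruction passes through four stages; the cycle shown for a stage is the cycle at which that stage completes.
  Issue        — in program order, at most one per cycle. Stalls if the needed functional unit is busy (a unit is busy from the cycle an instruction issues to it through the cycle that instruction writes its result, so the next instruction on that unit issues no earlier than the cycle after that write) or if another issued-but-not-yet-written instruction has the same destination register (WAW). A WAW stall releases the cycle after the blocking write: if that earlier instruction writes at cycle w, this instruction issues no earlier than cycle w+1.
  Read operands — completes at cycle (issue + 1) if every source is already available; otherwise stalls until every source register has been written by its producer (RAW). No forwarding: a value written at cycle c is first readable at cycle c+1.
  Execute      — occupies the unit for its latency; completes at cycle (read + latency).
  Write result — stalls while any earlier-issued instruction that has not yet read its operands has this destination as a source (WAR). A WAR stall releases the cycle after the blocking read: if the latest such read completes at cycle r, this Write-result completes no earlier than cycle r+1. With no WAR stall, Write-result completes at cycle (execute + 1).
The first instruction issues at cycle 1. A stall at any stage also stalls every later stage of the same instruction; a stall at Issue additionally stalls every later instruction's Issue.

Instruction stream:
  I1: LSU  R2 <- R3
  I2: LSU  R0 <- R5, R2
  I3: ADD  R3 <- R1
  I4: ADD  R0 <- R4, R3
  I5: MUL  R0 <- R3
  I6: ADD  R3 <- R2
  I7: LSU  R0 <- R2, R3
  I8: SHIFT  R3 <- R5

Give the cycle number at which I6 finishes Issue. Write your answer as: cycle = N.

I1 -> (1, 2, 3, 4)
I2 -> (5, 6, 7, 8)  // struct: LSU busy until I1 writes@4
I3 -> (6, 7, 9, 10)
I4 -> (11, 12, 14, 15)  // struct: ADD busy until I3 writes@10
I5 -> (16, 17, 23, 24)  // WAW R0: wait I4 write@15
I6 -> (17, 18, 20, 21)
I7 -> (25, 26, 27, 28)  // WAW R0: wait I5 write@24
I8 -> (26, 27, 28, 29)

cycle = 17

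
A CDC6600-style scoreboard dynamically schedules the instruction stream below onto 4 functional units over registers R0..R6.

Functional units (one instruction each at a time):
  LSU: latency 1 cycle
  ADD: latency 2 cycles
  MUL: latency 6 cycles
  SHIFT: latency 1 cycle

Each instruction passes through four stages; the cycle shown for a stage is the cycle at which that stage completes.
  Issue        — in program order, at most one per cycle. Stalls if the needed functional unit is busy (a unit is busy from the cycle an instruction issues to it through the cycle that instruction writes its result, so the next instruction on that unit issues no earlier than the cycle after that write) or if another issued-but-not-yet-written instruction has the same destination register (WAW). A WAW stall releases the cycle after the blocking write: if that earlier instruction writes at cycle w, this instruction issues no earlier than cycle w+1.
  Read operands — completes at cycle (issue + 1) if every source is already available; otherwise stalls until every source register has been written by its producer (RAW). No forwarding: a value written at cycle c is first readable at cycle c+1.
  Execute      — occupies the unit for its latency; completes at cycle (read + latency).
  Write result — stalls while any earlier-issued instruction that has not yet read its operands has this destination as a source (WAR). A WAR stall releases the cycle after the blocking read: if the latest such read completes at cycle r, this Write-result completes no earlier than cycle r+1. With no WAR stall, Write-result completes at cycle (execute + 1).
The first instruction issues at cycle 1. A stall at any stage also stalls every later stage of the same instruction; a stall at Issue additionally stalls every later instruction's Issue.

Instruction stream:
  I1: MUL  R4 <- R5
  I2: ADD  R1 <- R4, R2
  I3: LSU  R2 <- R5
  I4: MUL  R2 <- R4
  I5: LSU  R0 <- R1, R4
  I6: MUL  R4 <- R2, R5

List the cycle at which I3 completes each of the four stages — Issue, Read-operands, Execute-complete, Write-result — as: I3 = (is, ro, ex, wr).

[1] I1→MUL
[2] I1 RO | I2→ADD
[3] I3→LSU
[4] I3 RO
[5] I3 EX
[8] I1 EX
[9] I1 WR R4
[10] I2 RO
[11] I3 WR R2
[12] I2 EX | I4→MUL
[13] I2 WR R1 | I4 RO | I5→LSU
[14] I5 RO
[15] I5 EX
[16] I5 WR R0
[19] I4 EX
[20] I4 WR R2
[21] I6→MUL
[22] I6 RO
[28] I6 EX
[29] I6 WR R4

I3 = (3, 4, 5, 11)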